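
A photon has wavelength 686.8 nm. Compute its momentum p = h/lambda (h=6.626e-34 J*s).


p = h / lambda
= 6.626e-34 / (686.8e-9)
= 6.626e-34 / 6.8680e-07
= 9.6476e-28 kg*m/s

9.6476e-28


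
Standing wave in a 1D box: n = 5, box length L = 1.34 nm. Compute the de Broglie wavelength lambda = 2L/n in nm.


lambda = 2L / n
= 2 * 1.34 / 5
= 2.68 / 5
= 0.536 nm

0.536


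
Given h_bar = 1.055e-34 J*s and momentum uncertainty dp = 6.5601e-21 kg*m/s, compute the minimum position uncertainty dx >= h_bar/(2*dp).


dx = h_bar / (2 * dp)
= 1.055e-34 / (2 * 6.5601e-21)
= 1.055e-34 / 1.3120e-20
= 8.0410e-15 m

8.0410e-15


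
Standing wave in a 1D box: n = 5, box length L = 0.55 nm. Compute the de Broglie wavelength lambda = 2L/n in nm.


lambda = 2L / n
= 2 * 0.55 / 5
= 1.1 / 5
= 0.22 nm

0.22


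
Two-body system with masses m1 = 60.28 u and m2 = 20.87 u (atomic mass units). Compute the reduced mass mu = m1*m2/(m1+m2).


mu = m1 * m2 / (m1 + m2)
= 60.28 * 20.87 / (60.28 + 20.87)
= 1258.0436 / 81.15
= 15.5027 u

15.5027


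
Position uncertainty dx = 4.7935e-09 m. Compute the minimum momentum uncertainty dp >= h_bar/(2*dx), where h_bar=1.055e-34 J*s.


dp = h_bar / (2 * dx)
= 1.055e-34 / (2 * 4.7935e-09)
= 1.055e-34 / 9.5870e-09
= 1.1004e-26 kg*m/s

1.1004e-26


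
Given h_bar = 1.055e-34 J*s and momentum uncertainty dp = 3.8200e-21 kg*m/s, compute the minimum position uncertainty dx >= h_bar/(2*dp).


dx = h_bar / (2 * dp)
= 1.055e-34 / (2 * 3.8200e-21)
= 1.055e-34 / 7.6400e-21
= 1.3809e-14 m

1.3809e-14


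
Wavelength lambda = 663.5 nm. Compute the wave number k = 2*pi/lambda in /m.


k = 2 * pi / lambda
= 6.2832 / (663.5e-9)
= 6.2832 / 6.6350e-07
= 9.4698e+06 /m

9.4698e+06


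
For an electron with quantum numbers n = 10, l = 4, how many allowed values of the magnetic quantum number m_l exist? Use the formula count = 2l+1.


m_l ranges from -l to +l in integer steps
So m_l goes from -4 to +4
Count = 2l + 1 = 2*4 + 1
= 9

9


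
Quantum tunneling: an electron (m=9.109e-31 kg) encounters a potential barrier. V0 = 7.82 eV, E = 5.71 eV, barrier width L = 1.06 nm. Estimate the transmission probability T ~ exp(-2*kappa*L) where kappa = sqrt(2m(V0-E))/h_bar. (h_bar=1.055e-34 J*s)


V0 - E = 2.11 eV = 3.3802e-19 J
kappa = sqrt(2 * m * (V0-E)) / h_bar
= sqrt(2 * 9.109e-31 * 3.3802e-19) / 1.055e-34
= 7.4382e+09 /m
2*kappa*L = 2 * 7.4382e+09 * 1.06e-9
= 15.7691
T = exp(-15.7691) = 1.417678e-07

1.417678e-07


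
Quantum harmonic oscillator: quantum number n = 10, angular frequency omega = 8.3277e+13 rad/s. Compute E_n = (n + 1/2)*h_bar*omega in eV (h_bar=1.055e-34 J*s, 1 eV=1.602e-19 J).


E = (n + 1/2) * h_bar * omega
= (10 + 0.5) * 1.055e-34 * 8.3277e+13
= 10.5 * 8.7857e-21
= 9.2250e-20 J
= 0.5758 eV

0.5758


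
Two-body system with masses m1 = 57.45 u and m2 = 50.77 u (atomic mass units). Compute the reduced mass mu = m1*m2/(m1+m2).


mu = m1 * m2 / (m1 + m2)
= 57.45 * 50.77 / (57.45 + 50.77)
= 2916.7365 / 108.22
= 26.9519 u

26.9519


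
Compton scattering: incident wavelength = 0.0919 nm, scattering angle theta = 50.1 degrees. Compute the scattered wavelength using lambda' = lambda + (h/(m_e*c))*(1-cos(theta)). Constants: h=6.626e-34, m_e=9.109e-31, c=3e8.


Compton wavelength: h/(m_e*c) = 2.4247e-12 m
d_lambda = 2.4247e-12 * (1 - cos(50.1 deg))
= 2.4247e-12 * 0.35855
= 8.6938e-13 m = 0.000869 nm
lambda' = 0.0919 + 0.000869
= 0.092769 nm

0.092769


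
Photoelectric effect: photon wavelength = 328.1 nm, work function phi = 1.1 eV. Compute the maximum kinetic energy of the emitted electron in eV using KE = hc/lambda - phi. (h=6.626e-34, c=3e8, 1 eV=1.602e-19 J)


E_photon = hc / lambda
= (6.626e-34)(3e8) / (328.1e-9)
= 6.0585e-19 J
= 3.7818 eV
KE = E_photon - phi
= 3.7818 - 1.1
= 2.6818 eV

2.6818


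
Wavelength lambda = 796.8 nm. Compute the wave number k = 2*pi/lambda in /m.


k = 2 * pi / lambda
= 6.2832 / (796.8e-9)
= 6.2832 / 7.9680e-07
= 7.8855e+06 /m

7.8855e+06


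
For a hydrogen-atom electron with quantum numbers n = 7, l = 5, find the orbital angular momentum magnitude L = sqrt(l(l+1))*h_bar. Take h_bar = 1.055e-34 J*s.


L = sqrt(l*(l+1)) * h_bar
= sqrt(5 * 6) * 1.055e-34
= sqrt(30) * 1.055e-34
= 5.4772 * 1.055e-34
= 5.7785e-34 J*s

5.7785e-34


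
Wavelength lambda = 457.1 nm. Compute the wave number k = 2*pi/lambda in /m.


k = 2 * pi / lambda
= 6.2832 / (457.1e-9)
= 6.2832 / 4.5710e-07
= 1.3746e+07 /m

1.3746e+07


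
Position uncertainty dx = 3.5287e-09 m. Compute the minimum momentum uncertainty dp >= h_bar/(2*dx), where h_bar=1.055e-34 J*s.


dp = h_bar / (2 * dx)
= 1.055e-34 / (2 * 3.5287e-09)
= 1.055e-34 / 7.0574e-09
= 1.4949e-26 kg*m/s

1.4949e-26


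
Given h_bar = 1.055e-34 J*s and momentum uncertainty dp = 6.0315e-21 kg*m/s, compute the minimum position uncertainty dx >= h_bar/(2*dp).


dx = h_bar / (2 * dp)
= 1.055e-34 / (2 * 6.0315e-21)
= 1.055e-34 / 1.2063e-20
= 8.7458e-15 m

8.7458e-15


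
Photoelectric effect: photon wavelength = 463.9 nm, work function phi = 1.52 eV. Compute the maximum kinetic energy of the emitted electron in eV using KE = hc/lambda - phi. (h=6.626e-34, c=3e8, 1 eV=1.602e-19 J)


E_photon = hc / lambda
= (6.626e-34)(3e8) / (463.9e-9)
= 4.2850e-19 J
= 2.6748 eV
KE = E_photon - phi
= 2.6748 - 1.52
= 1.1548 eV

1.1548


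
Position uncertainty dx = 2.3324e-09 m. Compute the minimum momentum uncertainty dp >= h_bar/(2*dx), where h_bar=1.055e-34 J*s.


dp = h_bar / (2 * dx)
= 1.055e-34 / (2 * 2.3324e-09)
= 1.055e-34 / 4.6648e-09
= 2.2616e-26 kg*m/s

2.2616e-26


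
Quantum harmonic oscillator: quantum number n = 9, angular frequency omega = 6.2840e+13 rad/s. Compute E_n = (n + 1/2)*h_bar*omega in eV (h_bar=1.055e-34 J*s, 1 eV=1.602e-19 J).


E = (n + 1/2) * h_bar * omega
= (9 + 0.5) * 1.055e-34 * 6.2840e+13
= 9.5 * 6.6296e-21
= 6.2981e-20 J
= 0.3931 eV

0.3931


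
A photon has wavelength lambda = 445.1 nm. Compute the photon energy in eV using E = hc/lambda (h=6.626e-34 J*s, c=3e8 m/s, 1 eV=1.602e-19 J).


E = hc / lambda
= (6.626e-34)(3e8) / (445.1e-9)
= 1.9878e-25 / 4.4510e-07
= 4.4660e-19 J
Converting to eV: 4.4660e-19 / 1.602e-19
= 2.7877 eV

2.7877


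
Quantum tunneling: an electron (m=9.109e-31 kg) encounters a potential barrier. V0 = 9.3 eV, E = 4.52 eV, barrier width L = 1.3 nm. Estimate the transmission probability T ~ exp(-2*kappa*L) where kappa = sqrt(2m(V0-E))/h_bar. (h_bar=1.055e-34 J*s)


V0 - E = 4.78 eV = 7.6576e-19 J
kappa = sqrt(2 * m * (V0-E)) / h_bar
= sqrt(2 * 9.109e-31 * 7.6576e-19) / 1.055e-34
= 1.1195e+10 /m
2*kappa*L = 2 * 1.1195e+10 * 1.3e-9
= 29.1083
T = exp(-29.1083) = 2.282641e-13

2.282641e-13


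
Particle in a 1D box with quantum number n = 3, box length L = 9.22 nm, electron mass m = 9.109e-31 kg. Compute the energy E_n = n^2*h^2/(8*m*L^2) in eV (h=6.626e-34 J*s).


E = n^2 * h^2 / (8 * m * L^2)
= 3^2 * (6.626e-34)^2 / (8 * 9.109e-31 * (9.22e-9)^2)
= 9 * 4.3904e-67 / (8 * 9.109e-31 * 8.5008e-17)
= 6.3786e-21 J
= 0.0398 eV

0.0398


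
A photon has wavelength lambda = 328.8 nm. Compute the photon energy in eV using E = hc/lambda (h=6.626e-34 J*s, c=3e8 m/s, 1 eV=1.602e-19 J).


E = hc / lambda
= (6.626e-34)(3e8) / (328.8e-9)
= 1.9878e-25 / 3.2880e-07
= 6.0456e-19 J
Converting to eV: 6.0456e-19 / 1.602e-19
= 3.7738 eV

3.7738


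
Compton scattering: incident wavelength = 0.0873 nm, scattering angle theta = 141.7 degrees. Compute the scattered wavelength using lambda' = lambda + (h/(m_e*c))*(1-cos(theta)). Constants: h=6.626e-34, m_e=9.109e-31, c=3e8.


Compton wavelength: h/(m_e*c) = 2.4247e-12 m
d_lambda = 2.4247e-12 * (1 - cos(141.7 deg))
= 2.4247e-12 * 1.784776
= 4.3276e-12 m = 0.004328 nm
lambda' = 0.0873 + 0.004328
= 0.091628 nm

0.091628


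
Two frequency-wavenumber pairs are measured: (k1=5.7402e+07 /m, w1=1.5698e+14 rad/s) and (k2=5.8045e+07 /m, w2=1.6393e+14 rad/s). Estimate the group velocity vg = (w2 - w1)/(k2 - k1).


vg = (w2 - w1) / (k2 - k1)
= (1.6393e+14 - 1.5698e+14) / (5.8045e+07 - 5.7402e+07)
= 6.9500e+12 / 6.4300e+05
= 1.0809e+07 m/s

1.0809e+07


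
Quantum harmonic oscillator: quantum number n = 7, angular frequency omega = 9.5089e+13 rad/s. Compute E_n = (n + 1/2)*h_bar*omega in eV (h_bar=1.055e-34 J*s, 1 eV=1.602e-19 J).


E = (n + 1/2) * h_bar * omega
= (7 + 0.5) * 1.055e-34 * 9.5089e+13
= 7.5 * 1.0032e-20
= 7.5239e-20 J
= 0.4697 eV

0.4697


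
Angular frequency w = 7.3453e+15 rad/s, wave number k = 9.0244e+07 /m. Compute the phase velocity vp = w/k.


vp = w / k
= 7.3453e+15 / 9.0244e+07
= 8.1394e+07 m/s

8.1394e+07


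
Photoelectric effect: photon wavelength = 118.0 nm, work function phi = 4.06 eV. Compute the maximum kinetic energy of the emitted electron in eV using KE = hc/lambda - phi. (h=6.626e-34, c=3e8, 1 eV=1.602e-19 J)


E_photon = hc / lambda
= (6.626e-34)(3e8) / (118.0e-9)
= 1.6846e-18 J
= 10.5155 eV
KE = E_photon - phi
= 10.5155 - 4.06
= 6.4555 eV

6.4555


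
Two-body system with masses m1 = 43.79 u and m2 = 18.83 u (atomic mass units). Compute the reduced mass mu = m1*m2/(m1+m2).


mu = m1 * m2 / (m1 + m2)
= 43.79 * 18.83 / (43.79 + 18.83)
= 824.5657 / 62.62
= 13.1678 u

13.1678


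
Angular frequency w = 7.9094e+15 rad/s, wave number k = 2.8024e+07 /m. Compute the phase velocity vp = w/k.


vp = w / k
= 7.9094e+15 / 2.8024e+07
= 2.8224e+08 m/s

2.8224e+08


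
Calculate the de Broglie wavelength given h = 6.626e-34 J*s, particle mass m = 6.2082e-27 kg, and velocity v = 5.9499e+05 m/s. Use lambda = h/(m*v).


lambda = h / (m * v)
= 6.626e-34 / (6.2082e-27 * 5.9499e+05)
= 6.626e-34 / 3.6938e-21
= 1.7938e-13 m

1.7938e-13


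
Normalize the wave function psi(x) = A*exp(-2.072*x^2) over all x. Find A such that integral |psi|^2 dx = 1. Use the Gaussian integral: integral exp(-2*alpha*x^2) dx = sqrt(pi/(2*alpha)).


integral |psi|^2 dx = A^2 * sqrt(pi/(2*alpha)) = 1
A^2 = sqrt(2*alpha/pi)
= sqrt(2 * 2.072 / pi)
= 1.14851
A = sqrt(1.14851)
= 1.0717

1.0717


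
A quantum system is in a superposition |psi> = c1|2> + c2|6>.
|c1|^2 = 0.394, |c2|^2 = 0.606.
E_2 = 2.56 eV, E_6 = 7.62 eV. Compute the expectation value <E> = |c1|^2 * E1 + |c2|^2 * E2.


<E> = |c1|^2 * E1 + |c2|^2 * E2
= 0.394 * 2.56 + 0.606 * 7.62
= 1.0086 + 4.6177
= 5.6264 eV

5.6264


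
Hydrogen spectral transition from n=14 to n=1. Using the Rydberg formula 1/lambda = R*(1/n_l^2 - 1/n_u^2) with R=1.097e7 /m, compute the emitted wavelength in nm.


1/lambda = R * (1/n_l^2 - 1/n_u^2)
= 1.097e7 * (1/1^2 - 1/14^2)
= 1.097e7 * (1.0 - 0.005102)
= 1.097e7 * 0.994898
= 1.0914e+07 /m
lambda = 1 / 1.0914e+07 = 91.6252 nm

91.6252


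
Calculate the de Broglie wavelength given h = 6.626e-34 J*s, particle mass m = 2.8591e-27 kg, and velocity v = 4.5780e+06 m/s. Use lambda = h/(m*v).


lambda = h / (m * v)
= 6.626e-34 / (2.8591e-27 * 4.5780e+06)
= 6.626e-34 / 1.3089e-20
= 5.0623e-14 m

5.0623e-14


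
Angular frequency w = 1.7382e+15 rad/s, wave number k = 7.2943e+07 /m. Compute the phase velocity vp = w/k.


vp = w / k
= 1.7382e+15 / 7.2943e+07
= 2.3830e+07 m/s

2.3830e+07


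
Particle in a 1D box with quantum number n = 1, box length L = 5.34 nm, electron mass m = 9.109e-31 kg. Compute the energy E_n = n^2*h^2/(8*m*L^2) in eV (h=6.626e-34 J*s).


E = n^2 * h^2 / (8 * m * L^2)
= 1^2 * (6.626e-34)^2 / (8 * 9.109e-31 * (5.34e-9)^2)
= 1 * 4.3904e-67 / (8 * 9.109e-31 * 2.8516e-17)
= 2.1128e-21 J
= 0.0132 eV

0.0132


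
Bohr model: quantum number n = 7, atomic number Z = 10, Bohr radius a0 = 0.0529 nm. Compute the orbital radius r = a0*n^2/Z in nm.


r = a0 * n^2 / Z
= 0.0529 * 7^2 / 10
= 0.0529 * 49 / 10
= 0.2592 nm

0.2592


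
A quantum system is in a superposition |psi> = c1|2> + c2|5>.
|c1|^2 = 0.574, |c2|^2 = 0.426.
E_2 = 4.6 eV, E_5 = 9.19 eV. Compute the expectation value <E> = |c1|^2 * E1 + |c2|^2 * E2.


<E> = |c1|^2 * E1 + |c2|^2 * E2
= 0.574 * 4.6 + 0.426 * 9.19
= 2.6404 + 3.9149
= 6.5553 eV

6.5553


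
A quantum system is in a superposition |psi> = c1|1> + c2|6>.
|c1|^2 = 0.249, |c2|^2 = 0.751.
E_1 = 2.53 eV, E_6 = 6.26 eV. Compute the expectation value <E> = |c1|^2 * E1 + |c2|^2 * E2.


<E> = |c1|^2 * E1 + |c2|^2 * E2
= 0.249 * 2.53 + 0.751 * 6.26
= 0.63 + 4.7013
= 5.3312 eV

5.3312


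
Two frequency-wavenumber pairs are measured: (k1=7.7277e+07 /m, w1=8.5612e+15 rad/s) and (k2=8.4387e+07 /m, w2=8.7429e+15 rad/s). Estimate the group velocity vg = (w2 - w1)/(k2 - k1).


vg = (w2 - w1) / (k2 - k1)
= (8.7429e+15 - 8.5612e+15) / (8.4387e+07 - 7.7277e+07)
= 1.8170e+14 / 7.1100e+06
= 2.5556e+07 m/s

2.5556e+07


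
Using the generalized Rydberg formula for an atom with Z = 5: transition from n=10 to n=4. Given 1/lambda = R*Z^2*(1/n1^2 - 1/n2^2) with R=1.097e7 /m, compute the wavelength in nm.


1/lambda = R * Z^2 * (1/n1^2 - 1/n2^2)
= 1.097e7 * 5^2 * (1/4^2 - 1/10^2)
= 1.097e7 * 25 * (0.0625 - 0.01)
= 1.4398e+07 /m
lambda = 1 / 1.4398e+07
= 69.4535 nm

69.4535


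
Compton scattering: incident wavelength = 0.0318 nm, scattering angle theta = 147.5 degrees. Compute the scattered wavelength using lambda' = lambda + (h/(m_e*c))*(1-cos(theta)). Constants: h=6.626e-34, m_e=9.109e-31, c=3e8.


Compton wavelength: h/(m_e*c) = 2.4247e-12 m
d_lambda = 2.4247e-12 * (1 - cos(147.5 deg))
= 2.4247e-12 * 1.843391
= 4.4697e-12 m = 0.00447 nm
lambda' = 0.0318 + 0.00447
= 0.03627 nm

0.03627


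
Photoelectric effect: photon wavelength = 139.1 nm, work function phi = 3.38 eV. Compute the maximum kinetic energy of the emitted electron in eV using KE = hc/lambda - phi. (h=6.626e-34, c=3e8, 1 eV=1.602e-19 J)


E_photon = hc / lambda
= (6.626e-34)(3e8) / (139.1e-9)
= 1.4290e-18 J
= 8.9204 eV
KE = E_photon - phi
= 8.9204 - 3.38
= 5.5404 eV

5.5404


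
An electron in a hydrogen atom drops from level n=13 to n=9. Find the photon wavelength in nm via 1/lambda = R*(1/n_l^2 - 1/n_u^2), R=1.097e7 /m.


1/lambda = R * (1/n_l^2 - 1/n_u^2)
= 1.097e7 * (1/9^2 - 1/13^2)
= 1.097e7 * (0.012346 - 0.005917)
= 1.097e7 * 0.006429
= 7.0521e+04 /m
lambda = 1 / 7.0521e+04 = 14180.2022 nm

14180.2022


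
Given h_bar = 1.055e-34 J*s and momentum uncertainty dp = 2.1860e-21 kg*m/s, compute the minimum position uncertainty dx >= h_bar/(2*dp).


dx = h_bar / (2 * dp)
= 1.055e-34 / (2 * 2.1860e-21)
= 1.055e-34 / 4.3720e-21
= 2.4131e-14 m

2.4131e-14


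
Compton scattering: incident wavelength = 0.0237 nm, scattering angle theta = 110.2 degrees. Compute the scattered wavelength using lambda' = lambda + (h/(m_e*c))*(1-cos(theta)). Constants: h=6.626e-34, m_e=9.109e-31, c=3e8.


Compton wavelength: h/(m_e*c) = 2.4247e-12 m
d_lambda = 2.4247e-12 * (1 - cos(110.2 deg))
= 2.4247e-12 * 1.345298
= 3.2620e-12 m = 0.003262 nm
lambda' = 0.0237 + 0.003262
= 0.026962 nm

0.026962


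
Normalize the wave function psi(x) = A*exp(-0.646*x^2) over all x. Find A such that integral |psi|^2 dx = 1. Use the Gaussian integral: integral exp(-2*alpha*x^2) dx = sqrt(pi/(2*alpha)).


integral |psi|^2 dx = A^2 * sqrt(pi/(2*alpha)) = 1
A^2 = sqrt(2*alpha/pi)
= sqrt(2 * 0.646 / pi)
= 0.641293
A = sqrt(0.641293)
= 0.8008

0.8008


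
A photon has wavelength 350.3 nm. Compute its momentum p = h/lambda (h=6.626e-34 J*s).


p = h / lambda
= 6.626e-34 / (350.3e-9)
= 6.626e-34 / 3.5030e-07
= 1.8915e-27 kg*m/s

1.8915e-27


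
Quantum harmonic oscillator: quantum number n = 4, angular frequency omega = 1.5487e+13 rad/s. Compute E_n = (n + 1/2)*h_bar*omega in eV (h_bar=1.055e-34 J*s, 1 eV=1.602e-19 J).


E = (n + 1/2) * h_bar * omega
= (4 + 0.5) * 1.055e-34 * 1.5487e+13
= 4.5 * 1.6339e-21
= 7.3525e-21 J
= 0.0459 eV

0.0459


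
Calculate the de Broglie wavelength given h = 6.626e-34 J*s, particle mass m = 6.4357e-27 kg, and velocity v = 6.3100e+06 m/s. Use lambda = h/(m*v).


lambda = h / (m * v)
= 6.626e-34 / (6.4357e-27 * 6.3100e+06)
= 6.626e-34 / 4.0609e-20
= 1.6316e-14 m

1.6316e-14


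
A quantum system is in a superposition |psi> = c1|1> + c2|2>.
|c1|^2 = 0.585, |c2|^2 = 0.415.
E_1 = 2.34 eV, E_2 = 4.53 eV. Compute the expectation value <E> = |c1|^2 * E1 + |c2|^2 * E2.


<E> = |c1|^2 * E1 + |c2|^2 * E2
= 0.585 * 2.34 + 0.415 * 4.53
= 1.3689 + 1.88
= 3.2489 eV

3.2489


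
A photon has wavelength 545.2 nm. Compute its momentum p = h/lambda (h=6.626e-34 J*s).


p = h / lambda
= 6.626e-34 / (545.2e-9)
= 6.626e-34 / 5.4520e-07
= 1.2153e-27 kg*m/s

1.2153e-27


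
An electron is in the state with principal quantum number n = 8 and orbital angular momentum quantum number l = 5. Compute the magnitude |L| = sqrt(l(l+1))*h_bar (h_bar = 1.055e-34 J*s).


L = sqrt(l*(l+1)) * h_bar
= sqrt(5 * 6) * 1.055e-34
= sqrt(30) * 1.055e-34
= 5.4772 * 1.055e-34
= 5.7785e-34 J*s

5.7785e-34


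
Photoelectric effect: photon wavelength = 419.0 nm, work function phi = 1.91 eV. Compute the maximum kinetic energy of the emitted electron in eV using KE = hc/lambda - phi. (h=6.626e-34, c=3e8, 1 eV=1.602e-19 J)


E_photon = hc / lambda
= (6.626e-34)(3e8) / (419.0e-9)
= 4.7442e-19 J
= 2.9614 eV
KE = E_photon - phi
= 2.9614 - 1.91
= 1.0514 eV

1.0514


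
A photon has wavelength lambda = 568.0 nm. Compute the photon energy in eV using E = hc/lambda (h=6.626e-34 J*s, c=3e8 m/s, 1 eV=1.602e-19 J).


E = hc / lambda
= (6.626e-34)(3e8) / (568.0e-9)
= 1.9878e-25 / 5.6800e-07
= 3.4996e-19 J
Converting to eV: 3.4996e-19 / 1.602e-19
= 2.1845 eV

2.1845


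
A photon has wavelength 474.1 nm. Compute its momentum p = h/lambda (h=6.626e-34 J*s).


p = h / lambda
= 6.626e-34 / (474.1e-9)
= 6.626e-34 / 4.7410e-07
= 1.3976e-27 kg*m/s

1.3976e-27


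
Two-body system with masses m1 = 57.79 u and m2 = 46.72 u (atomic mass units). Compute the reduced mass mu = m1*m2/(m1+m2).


mu = m1 * m2 / (m1 + m2)
= 57.79 * 46.72 / (57.79 + 46.72)
= 2699.9488 / 104.51
= 25.8344 u

25.8344


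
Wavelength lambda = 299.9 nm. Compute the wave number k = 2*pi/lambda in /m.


k = 2 * pi / lambda
= 6.2832 / (299.9e-9)
= 6.2832 / 2.9990e-07
= 2.0951e+07 /m

2.0951e+07


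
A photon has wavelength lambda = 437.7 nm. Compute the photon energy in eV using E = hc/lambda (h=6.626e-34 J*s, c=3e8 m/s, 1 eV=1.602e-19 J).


E = hc / lambda
= (6.626e-34)(3e8) / (437.7e-9)
= 1.9878e-25 / 4.3770e-07
= 4.5415e-19 J
Converting to eV: 4.5415e-19 / 1.602e-19
= 2.8349 eV

2.8349


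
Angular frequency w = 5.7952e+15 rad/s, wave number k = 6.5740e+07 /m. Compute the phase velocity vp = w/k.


vp = w / k
= 5.7952e+15 / 6.5740e+07
= 8.8153e+07 m/s

8.8153e+07


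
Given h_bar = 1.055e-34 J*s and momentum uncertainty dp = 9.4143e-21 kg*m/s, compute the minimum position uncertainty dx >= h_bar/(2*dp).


dx = h_bar / (2 * dp)
= 1.055e-34 / (2 * 9.4143e-21)
= 1.055e-34 / 1.8829e-20
= 5.6032e-15 m

5.6032e-15


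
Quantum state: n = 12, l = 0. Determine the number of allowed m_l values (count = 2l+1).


m_l ranges from -l to +l in integer steps
So m_l goes from -0 to +0
Count = 2l + 1 = 2*0 + 1
= 1

1


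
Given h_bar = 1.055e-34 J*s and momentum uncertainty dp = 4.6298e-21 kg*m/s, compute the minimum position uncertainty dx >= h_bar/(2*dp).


dx = h_bar / (2 * dp)
= 1.055e-34 / (2 * 4.6298e-21)
= 1.055e-34 / 9.2596e-21
= 1.1394e-14 m

1.1394e-14


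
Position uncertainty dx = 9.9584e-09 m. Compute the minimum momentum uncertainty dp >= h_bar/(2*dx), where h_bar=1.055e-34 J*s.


dp = h_bar / (2 * dx)
= 1.055e-34 / (2 * 9.9584e-09)
= 1.055e-34 / 1.9917e-08
= 5.2970e-27 kg*m/s

5.2970e-27


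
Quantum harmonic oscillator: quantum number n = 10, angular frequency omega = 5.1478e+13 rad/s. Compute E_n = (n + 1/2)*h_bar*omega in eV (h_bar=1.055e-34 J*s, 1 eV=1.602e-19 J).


E = (n + 1/2) * h_bar * omega
= (10 + 0.5) * 1.055e-34 * 5.1478e+13
= 10.5 * 5.4309e-21
= 5.7025e-20 J
= 0.356 eV

0.356


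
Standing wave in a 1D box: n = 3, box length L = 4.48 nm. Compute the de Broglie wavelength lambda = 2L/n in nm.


lambda = 2L / n
= 2 * 4.48 / 3
= 8.96 / 3
= 2.9867 nm

2.9867


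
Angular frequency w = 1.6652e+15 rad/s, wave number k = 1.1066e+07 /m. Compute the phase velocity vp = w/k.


vp = w / k
= 1.6652e+15 / 1.1066e+07
= 1.5048e+08 m/s

1.5048e+08


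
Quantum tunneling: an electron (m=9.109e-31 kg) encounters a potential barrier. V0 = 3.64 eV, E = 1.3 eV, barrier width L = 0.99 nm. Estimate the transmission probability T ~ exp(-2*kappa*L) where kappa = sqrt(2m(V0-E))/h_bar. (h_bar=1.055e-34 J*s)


V0 - E = 2.34 eV = 3.7487e-19 J
kappa = sqrt(2 * m * (V0-E)) / h_bar
= sqrt(2 * 9.109e-31 * 3.7487e-19) / 1.055e-34
= 7.8332e+09 /m
2*kappa*L = 2 * 7.8332e+09 * 0.99e-9
= 15.5097
T = exp(-15.5097) = 1.837555e-07

1.837555e-07


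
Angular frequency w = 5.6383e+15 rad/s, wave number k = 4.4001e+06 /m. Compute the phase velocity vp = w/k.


vp = w / k
= 5.6383e+15 / 4.4001e+06
= 1.2814e+09 m/s

1.2814e+09


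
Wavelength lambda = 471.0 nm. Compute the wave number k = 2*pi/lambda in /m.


k = 2 * pi / lambda
= 6.2832 / (471.0e-9)
= 6.2832 / 4.7100e-07
= 1.3340e+07 /m

1.3340e+07


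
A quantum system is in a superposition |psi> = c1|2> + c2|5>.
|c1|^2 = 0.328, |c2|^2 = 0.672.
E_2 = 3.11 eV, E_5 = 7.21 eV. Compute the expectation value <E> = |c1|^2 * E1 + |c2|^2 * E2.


<E> = |c1|^2 * E1 + |c2|^2 * E2
= 0.328 * 3.11 + 0.672 * 7.21
= 1.0201 + 4.8451
= 5.8652 eV

5.8652


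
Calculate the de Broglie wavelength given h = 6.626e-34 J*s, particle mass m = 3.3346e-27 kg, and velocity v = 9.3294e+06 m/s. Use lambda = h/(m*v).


lambda = h / (m * v)
= 6.626e-34 / (3.3346e-27 * 9.3294e+06)
= 6.626e-34 / 3.1110e-20
= 2.1299e-14 m

2.1299e-14


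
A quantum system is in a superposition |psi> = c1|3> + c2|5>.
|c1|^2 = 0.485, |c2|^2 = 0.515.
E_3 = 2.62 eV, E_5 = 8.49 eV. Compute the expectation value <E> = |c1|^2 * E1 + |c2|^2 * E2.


<E> = |c1|^2 * E1 + |c2|^2 * E2
= 0.485 * 2.62 + 0.515 * 8.49
= 1.2707 + 4.3723
= 5.643 eV

5.643


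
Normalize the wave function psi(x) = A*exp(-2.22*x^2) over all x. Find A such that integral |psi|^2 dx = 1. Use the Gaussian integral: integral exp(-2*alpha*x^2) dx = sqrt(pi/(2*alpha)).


integral |psi|^2 dx = A^2 * sqrt(pi/(2*alpha)) = 1
A^2 = sqrt(2*alpha/pi)
= sqrt(2 * 2.22 / pi)
= 1.188821
A = sqrt(1.188821)
= 1.0903

1.0903


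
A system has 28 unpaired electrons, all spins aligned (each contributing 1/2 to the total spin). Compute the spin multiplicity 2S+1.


Total spin S = N * (1/2) = 28 * 0.5 = 14.0
Spin multiplicity = 2S + 1
= 2 * 14.0 + 1
= 29

29


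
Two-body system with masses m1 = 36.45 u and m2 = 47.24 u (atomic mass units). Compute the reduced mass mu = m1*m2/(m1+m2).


mu = m1 * m2 / (m1 + m2)
= 36.45 * 47.24 / (36.45 + 47.24)
= 1721.898 / 83.69
= 20.5747 u

20.5747


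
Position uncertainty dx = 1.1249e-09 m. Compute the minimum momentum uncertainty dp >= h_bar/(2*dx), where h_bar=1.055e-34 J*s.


dp = h_bar / (2 * dx)
= 1.055e-34 / (2 * 1.1249e-09)
= 1.055e-34 / 2.2498e-09
= 4.6893e-26 kg*m/s

4.6893e-26


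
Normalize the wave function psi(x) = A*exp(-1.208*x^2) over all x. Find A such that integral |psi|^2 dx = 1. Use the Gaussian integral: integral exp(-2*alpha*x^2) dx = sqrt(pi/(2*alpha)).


integral |psi|^2 dx = A^2 * sqrt(pi/(2*alpha)) = 1
A^2 = sqrt(2*alpha/pi)
= sqrt(2 * 1.208 / pi)
= 0.876947
A = sqrt(0.876947)
= 0.9365

0.9365


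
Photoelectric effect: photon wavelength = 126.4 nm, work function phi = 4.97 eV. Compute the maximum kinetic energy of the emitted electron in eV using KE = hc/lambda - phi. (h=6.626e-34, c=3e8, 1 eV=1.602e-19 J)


E_photon = hc / lambda
= (6.626e-34)(3e8) / (126.4e-9)
= 1.5726e-18 J
= 9.8166 eV
KE = E_photon - phi
= 9.8166 - 4.97
= 4.8466 eV

4.8466


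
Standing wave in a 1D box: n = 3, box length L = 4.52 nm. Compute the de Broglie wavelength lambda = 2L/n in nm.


lambda = 2L / n
= 2 * 4.52 / 3
= 9.04 / 3
= 3.0133 nm

3.0133


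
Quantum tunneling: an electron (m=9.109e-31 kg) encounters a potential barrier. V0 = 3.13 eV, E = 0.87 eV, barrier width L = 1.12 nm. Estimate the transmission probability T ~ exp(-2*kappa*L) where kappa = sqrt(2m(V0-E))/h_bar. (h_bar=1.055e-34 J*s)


V0 - E = 2.26 eV = 3.6205e-19 J
kappa = sqrt(2 * m * (V0-E)) / h_bar
= sqrt(2 * 9.109e-31 * 3.6205e-19) / 1.055e-34
= 7.6981e+09 /m
2*kappa*L = 2 * 7.6981e+09 * 1.12e-9
= 17.2437
T = exp(-17.2437) = 3.244444e-08

3.244444e-08


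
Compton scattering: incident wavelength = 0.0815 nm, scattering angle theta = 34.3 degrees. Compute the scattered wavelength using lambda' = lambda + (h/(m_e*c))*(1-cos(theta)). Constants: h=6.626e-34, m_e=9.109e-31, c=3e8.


Compton wavelength: h/(m_e*c) = 2.4247e-12 m
d_lambda = 2.4247e-12 * (1 - cos(34.3 deg))
= 2.4247e-12 * 0.173902
= 4.2166e-13 m = 0.000422 nm
lambda' = 0.0815 + 0.000422
= 0.081922 nm

0.081922


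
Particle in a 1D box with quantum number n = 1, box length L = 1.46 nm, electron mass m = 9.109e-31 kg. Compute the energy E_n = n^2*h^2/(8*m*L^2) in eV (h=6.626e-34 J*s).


E = n^2 * h^2 / (8 * m * L^2)
= 1^2 * (6.626e-34)^2 / (8 * 9.109e-31 * (1.46e-9)^2)
= 1 * 4.3904e-67 / (8 * 9.109e-31 * 2.1316e-18)
= 2.8264e-20 J
= 0.1764 eV

0.1764


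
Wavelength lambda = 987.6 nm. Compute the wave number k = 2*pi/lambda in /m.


k = 2 * pi / lambda
= 6.2832 / (987.6e-9)
= 6.2832 / 9.8760e-07
= 6.3621e+06 /m

6.3621e+06


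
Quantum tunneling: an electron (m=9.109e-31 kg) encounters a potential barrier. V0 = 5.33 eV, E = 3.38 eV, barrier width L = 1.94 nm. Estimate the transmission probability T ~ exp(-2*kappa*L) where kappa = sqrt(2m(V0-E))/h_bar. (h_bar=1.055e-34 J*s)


V0 - E = 1.95 eV = 3.1239e-19 J
kappa = sqrt(2 * m * (V0-E)) / h_bar
= sqrt(2 * 9.109e-31 * 3.1239e-19) / 1.055e-34
= 7.1507e+09 /m
2*kappa*L = 2 * 7.1507e+09 * 1.94e-9
= 27.7446
T = exp(-27.7446) = 8.926504e-13

8.926504e-13


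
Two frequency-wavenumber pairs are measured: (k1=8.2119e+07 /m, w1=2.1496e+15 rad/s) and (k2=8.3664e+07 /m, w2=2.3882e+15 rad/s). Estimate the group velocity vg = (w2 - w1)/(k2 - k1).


vg = (w2 - w1) / (k2 - k1)
= (2.3882e+15 - 2.1496e+15) / (8.3664e+07 - 8.2119e+07)
= 2.3860e+14 / 1.5450e+06
= 1.5443e+08 m/s

1.5443e+08


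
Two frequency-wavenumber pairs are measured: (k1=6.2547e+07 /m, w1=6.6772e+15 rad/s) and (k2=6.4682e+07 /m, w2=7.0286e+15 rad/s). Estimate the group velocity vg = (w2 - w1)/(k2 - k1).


vg = (w2 - w1) / (k2 - k1)
= (7.0286e+15 - 6.6772e+15) / (6.4682e+07 - 6.2547e+07)
= 3.5140e+14 / 2.1350e+06
= 1.6459e+08 m/s

1.6459e+08


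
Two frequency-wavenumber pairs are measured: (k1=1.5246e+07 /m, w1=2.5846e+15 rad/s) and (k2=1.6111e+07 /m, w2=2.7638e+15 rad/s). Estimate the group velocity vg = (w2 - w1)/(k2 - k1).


vg = (w2 - w1) / (k2 - k1)
= (2.7638e+15 - 2.5846e+15) / (1.6111e+07 - 1.5246e+07)
= 1.7920e+14 / 8.6500e+05
= 2.0717e+08 m/s

2.0717e+08


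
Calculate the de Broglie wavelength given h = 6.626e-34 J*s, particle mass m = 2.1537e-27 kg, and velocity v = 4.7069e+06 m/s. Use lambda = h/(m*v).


lambda = h / (m * v)
= 6.626e-34 / (2.1537e-27 * 4.7069e+06)
= 6.626e-34 / 1.0137e-20
= 6.5363e-14 m

6.5363e-14


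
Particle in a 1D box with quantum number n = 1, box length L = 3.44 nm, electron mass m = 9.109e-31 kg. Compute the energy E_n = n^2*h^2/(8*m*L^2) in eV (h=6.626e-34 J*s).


E = n^2 * h^2 / (8 * m * L^2)
= 1^2 * (6.626e-34)^2 / (8 * 9.109e-31 * (3.44e-9)^2)
= 1 * 4.3904e-67 / (8 * 9.109e-31 * 1.1834e-17)
= 5.0913e-21 J
= 0.0318 eV

0.0318


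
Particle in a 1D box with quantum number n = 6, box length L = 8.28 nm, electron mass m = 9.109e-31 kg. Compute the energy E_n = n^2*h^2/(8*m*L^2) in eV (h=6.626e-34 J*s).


E = n^2 * h^2 / (8 * m * L^2)
= 6^2 * (6.626e-34)^2 / (8 * 9.109e-31 * (8.28e-9)^2)
= 36 * 4.3904e-67 / (8 * 9.109e-31 * 6.8558e-17)
= 3.1636e-20 J
= 0.1975 eV

0.1975


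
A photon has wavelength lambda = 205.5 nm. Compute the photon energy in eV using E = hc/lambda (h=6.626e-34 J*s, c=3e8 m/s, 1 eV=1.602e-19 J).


E = hc / lambda
= (6.626e-34)(3e8) / (205.5e-9)
= 1.9878e-25 / 2.0550e-07
= 9.6730e-19 J
Converting to eV: 9.6730e-19 / 1.602e-19
= 6.0381 eV

6.0381


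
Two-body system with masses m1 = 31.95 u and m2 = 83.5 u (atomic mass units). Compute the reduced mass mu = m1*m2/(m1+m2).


mu = m1 * m2 / (m1 + m2)
= 31.95 * 83.5 / (31.95 + 83.5)
= 2667.825 / 115.45
= 23.1081 u

23.1081


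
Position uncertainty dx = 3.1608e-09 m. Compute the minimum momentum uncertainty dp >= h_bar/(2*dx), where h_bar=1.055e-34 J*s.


dp = h_bar / (2 * dx)
= 1.055e-34 / (2 * 3.1608e-09)
= 1.055e-34 / 6.3216e-09
= 1.6689e-26 kg*m/s

1.6689e-26


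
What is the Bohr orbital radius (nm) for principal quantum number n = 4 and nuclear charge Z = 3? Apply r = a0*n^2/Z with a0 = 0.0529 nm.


r = a0 * n^2 / Z
= 0.0529 * 4^2 / 3
= 0.0529 * 16 / 3
= 0.2821 nm

0.2821


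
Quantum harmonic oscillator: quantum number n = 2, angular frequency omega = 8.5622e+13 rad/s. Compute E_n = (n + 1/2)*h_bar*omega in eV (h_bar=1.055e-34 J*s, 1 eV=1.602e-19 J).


E = (n + 1/2) * h_bar * omega
= (2 + 0.5) * 1.055e-34 * 8.5622e+13
= 2.5 * 9.0331e-21
= 2.2583e-20 J
= 0.141 eV

0.141


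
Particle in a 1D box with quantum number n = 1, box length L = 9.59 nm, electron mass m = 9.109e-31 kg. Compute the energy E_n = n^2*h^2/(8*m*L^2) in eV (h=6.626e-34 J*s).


E = n^2 * h^2 / (8 * m * L^2)
= 1^2 * (6.626e-34)^2 / (8 * 9.109e-31 * (9.59e-9)^2)
= 1 * 4.3904e-67 / (8 * 9.109e-31 * 9.1968e-17)
= 6.5510e-22 J
= 0.0041 eV

0.0041


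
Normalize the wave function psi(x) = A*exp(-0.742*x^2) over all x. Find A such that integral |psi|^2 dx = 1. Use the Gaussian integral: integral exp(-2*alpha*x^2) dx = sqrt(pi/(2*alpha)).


integral |psi|^2 dx = A^2 * sqrt(pi/(2*alpha)) = 1
A^2 = sqrt(2*alpha/pi)
= sqrt(2 * 0.742 / pi)
= 0.687293
A = sqrt(0.687293)
= 0.829

0.829


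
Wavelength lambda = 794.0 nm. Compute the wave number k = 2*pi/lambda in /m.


k = 2 * pi / lambda
= 6.2832 / (794.0e-9)
= 6.2832 / 7.9400e-07
= 7.9133e+06 /m

7.9133e+06


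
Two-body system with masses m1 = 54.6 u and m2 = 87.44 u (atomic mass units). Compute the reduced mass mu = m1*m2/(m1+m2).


mu = m1 * m2 / (m1 + m2)
= 54.6 * 87.44 / (54.6 + 87.44)
= 4774.224 / 142.04
= 33.6118 u

33.6118


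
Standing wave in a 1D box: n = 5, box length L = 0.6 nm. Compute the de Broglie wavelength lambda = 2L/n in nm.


lambda = 2L / n
= 2 * 0.6 / 5
= 1.2 / 5
= 0.24 nm

0.24


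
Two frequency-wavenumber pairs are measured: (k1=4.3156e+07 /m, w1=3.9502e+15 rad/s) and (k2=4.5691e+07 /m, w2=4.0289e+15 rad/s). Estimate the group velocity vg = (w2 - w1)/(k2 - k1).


vg = (w2 - w1) / (k2 - k1)
= (4.0289e+15 - 3.9502e+15) / (4.5691e+07 - 4.3156e+07)
= 7.8700e+13 / 2.5350e+06
= 3.1045e+07 m/s

3.1045e+07


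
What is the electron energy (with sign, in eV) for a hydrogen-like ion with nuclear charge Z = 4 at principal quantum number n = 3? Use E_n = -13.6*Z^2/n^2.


E_n = -13.6 * Z^2 / n^2
= -13.6 * 4^2 / 3^2
= -13.6 * 16 / 9
= -24.1778 eV

-24.1778


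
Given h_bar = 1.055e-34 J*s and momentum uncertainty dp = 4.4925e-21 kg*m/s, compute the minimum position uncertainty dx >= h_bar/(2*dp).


dx = h_bar / (2 * dp)
= 1.055e-34 / (2 * 4.4925e-21)
= 1.055e-34 / 8.9850e-21
= 1.1742e-14 m

1.1742e-14


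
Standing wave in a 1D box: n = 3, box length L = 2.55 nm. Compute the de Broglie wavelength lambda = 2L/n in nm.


lambda = 2L / n
= 2 * 2.55 / 3
= 5.1 / 3
= 1.7 nm

1.7


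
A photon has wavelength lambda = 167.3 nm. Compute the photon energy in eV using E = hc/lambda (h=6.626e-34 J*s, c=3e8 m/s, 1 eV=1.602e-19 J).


E = hc / lambda
= (6.626e-34)(3e8) / (167.3e-9)
= 1.9878e-25 / 1.6730e-07
= 1.1882e-18 J
Converting to eV: 1.1882e-18 / 1.602e-19
= 7.4168 eV

7.4168


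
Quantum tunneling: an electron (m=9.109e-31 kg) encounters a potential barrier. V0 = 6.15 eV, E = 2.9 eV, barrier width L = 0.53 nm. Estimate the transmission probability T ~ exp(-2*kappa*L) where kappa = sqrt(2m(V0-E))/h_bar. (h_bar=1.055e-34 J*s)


V0 - E = 3.25 eV = 5.2065e-19 J
kappa = sqrt(2 * m * (V0-E)) / h_bar
= sqrt(2 * 9.109e-31 * 5.2065e-19) / 1.055e-34
= 9.2315e+09 /m
2*kappa*L = 2 * 9.2315e+09 * 0.53e-9
= 9.7854
T = exp(-9.7854) = 5.626953e-05

5.626953e-05


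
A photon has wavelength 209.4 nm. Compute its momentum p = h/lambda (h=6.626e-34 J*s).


p = h / lambda
= 6.626e-34 / (209.4e-9)
= 6.626e-34 / 2.0940e-07
= 3.1643e-27 kg*m/s

3.1643e-27


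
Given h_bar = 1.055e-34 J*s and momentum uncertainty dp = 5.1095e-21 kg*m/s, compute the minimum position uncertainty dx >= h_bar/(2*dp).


dx = h_bar / (2 * dp)
= 1.055e-34 / (2 * 5.1095e-21)
= 1.055e-34 / 1.0219e-20
= 1.0324e-14 m

1.0324e-14


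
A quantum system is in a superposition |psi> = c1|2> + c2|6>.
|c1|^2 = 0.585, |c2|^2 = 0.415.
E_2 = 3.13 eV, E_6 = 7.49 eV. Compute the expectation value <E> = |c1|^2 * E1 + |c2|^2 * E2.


<E> = |c1|^2 * E1 + |c2|^2 * E2
= 0.585 * 3.13 + 0.415 * 7.49
= 1.831 + 3.1083
= 4.9394 eV

4.9394


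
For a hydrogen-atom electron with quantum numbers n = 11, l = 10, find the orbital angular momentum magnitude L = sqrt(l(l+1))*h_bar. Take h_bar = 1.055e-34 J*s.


L = sqrt(l*(l+1)) * h_bar
= sqrt(10 * 11) * 1.055e-34
= sqrt(110) * 1.055e-34
= 10.4881 * 1.055e-34
= 1.1065e-33 J*s

1.1065e-33


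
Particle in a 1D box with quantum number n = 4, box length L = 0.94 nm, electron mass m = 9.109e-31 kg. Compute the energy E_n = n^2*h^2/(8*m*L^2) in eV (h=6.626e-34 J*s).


E = n^2 * h^2 / (8 * m * L^2)
= 4^2 * (6.626e-34)^2 / (8 * 9.109e-31 * (0.94e-9)^2)
= 16 * 4.3904e-67 / (8 * 9.109e-31 * 8.8360e-19)
= 1.0910e-18 J
= 6.81 eV

6.81


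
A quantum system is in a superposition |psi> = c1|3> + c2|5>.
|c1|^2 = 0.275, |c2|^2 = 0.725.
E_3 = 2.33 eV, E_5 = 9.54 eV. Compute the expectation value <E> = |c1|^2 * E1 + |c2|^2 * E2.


<E> = |c1|^2 * E1 + |c2|^2 * E2
= 0.275 * 2.33 + 0.725 * 9.54
= 0.6408 + 6.9165
= 7.5572 eV

7.5572


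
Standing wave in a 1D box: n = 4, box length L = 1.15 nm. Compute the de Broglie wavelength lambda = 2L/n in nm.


lambda = 2L / n
= 2 * 1.15 / 4
= 2.3 / 4
= 0.575 nm

0.575


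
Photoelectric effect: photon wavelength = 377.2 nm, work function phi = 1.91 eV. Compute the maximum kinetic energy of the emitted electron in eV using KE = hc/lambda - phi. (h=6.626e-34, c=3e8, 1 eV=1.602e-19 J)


E_photon = hc / lambda
= (6.626e-34)(3e8) / (377.2e-9)
= 5.2699e-19 J
= 3.2896 eV
KE = E_photon - phi
= 3.2896 - 1.91
= 1.3796 eV

1.3796


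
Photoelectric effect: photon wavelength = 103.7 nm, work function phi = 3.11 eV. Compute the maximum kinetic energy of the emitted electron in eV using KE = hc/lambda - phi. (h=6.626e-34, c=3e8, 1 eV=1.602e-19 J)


E_photon = hc / lambda
= (6.626e-34)(3e8) / (103.7e-9)
= 1.9169e-18 J
= 11.9655 eV
KE = E_photon - phi
= 11.9655 - 3.11
= 8.8555 eV

8.8555


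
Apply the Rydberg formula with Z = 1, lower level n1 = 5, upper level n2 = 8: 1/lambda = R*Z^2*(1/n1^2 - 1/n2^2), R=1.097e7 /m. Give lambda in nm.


1/lambda = R * Z^2 * (1/n1^2 - 1/n2^2)
= 1.097e7 * 1^2 * (1/5^2 - 1/8^2)
= 1.097e7 * 1 * (0.04 - 0.015625)
= 2.6739e+05 /m
lambda = 1 / 2.6739e+05
= 3739.8032 nm

3739.8032


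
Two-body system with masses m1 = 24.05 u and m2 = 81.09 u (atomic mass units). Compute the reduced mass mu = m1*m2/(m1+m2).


mu = m1 * m2 / (m1 + m2)
= 24.05 * 81.09 / (24.05 + 81.09)
= 1950.2145 / 105.14
= 18.5487 u

18.5487


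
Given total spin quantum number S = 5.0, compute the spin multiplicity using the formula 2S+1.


Spin multiplicity = 2S + 1
= 2 * 5.0 + 1
= 10.0 + 1
= 11

11


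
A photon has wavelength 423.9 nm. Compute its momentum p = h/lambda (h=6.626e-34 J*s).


p = h / lambda
= 6.626e-34 / (423.9e-9)
= 6.626e-34 / 4.2390e-07
= 1.5631e-27 kg*m/s

1.5631e-27


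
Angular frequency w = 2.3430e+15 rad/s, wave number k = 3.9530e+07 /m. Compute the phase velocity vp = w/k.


vp = w / k
= 2.3430e+15 / 3.9530e+07
= 5.9271e+07 m/s

5.9271e+07


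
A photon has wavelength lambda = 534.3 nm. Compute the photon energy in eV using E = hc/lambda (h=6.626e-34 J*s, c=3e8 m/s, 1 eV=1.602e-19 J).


E = hc / lambda
= (6.626e-34)(3e8) / (534.3e-9)
= 1.9878e-25 / 5.3430e-07
= 3.7204e-19 J
Converting to eV: 3.7204e-19 / 1.602e-19
= 2.3223 eV

2.3223


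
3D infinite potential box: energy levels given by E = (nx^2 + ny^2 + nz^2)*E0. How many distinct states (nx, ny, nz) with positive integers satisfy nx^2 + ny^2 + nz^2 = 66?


Enumerate all (nx, ny, nz) with nx^2 + ny^2 + nz^2 = 66:
(1,1,8)
(1,4,7)
(1,7,4)
(1,8,1)
(4,1,7)
(4,5,5)
(4,7,1)
(5,4,5)
(5,5,4)
(7,1,4)
(7,4,1)
(8,1,1)
Total degeneracy = 12

12


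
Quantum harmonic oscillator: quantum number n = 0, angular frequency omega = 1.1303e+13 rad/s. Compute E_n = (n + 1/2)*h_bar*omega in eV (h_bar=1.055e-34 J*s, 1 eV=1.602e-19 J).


E = (n + 1/2) * h_bar * omega
= (0 + 0.5) * 1.055e-34 * 1.1303e+13
= 0.5 * 1.1925e-21
= 5.9623e-22 J
= 0.0037 eV

0.0037


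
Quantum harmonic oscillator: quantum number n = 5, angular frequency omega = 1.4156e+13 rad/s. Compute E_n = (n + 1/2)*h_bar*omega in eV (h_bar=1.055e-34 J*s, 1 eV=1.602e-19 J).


E = (n + 1/2) * h_bar * omega
= (5 + 0.5) * 1.055e-34 * 1.4156e+13
= 5.5 * 1.4935e-21
= 8.2140e-21 J
= 0.0513 eV

0.0513


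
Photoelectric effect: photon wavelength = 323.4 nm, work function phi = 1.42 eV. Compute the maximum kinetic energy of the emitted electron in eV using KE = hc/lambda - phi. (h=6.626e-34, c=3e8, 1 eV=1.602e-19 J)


E_photon = hc / lambda
= (6.626e-34)(3e8) / (323.4e-9)
= 6.1466e-19 J
= 3.8368 eV
KE = E_photon - phi
= 3.8368 - 1.42
= 2.4168 eV

2.4168


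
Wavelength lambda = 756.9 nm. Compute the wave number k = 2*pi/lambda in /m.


k = 2 * pi / lambda
= 6.2832 / (756.9e-9)
= 6.2832 / 7.5690e-07
= 8.3012e+06 /m

8.3012e+06


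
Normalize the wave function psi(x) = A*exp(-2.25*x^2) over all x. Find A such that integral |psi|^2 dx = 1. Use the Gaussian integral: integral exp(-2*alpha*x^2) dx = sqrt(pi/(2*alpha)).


integral |psi|^2 dx = A^2 * sqrt(pi/(2*alpha)) = 1
A^2 = sqrt(2*alpha/pi)
= sqrt(2 * 2.25 / pi)
= 1.196827
A = sqrt(1.196827)
= 1.094

1.094


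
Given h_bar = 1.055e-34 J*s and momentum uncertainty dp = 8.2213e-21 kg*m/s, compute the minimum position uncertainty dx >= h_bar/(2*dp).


dx = h_bar / (2 * dp)
= 1.055e-34 / (2 * 8.2213e-21)
= 1.055e-34 / 1.6443e-20
= 6.4163e-15 m

6.4163e-15


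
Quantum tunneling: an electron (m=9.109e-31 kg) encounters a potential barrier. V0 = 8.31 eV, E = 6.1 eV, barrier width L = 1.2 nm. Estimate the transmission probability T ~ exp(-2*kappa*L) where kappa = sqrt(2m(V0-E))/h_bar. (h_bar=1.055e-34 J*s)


V0 - E = 2.21 eV = 3.5404e-19 J
kappa = sqrt(2 * m * (V0-E)) / h_bar
= sqrt(2 * 9.109e-31 * 3.5404e-19) / 1.055e-34
= 7.6125e+09 /m
2*kappa*L = 2 * 7.6125e+09 * 1.2e-9
= 18.2699
T = exp(-18.2699) = 1.162724e-08

1.162724e-08


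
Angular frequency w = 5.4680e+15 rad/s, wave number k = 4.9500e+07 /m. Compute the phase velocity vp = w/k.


vp = w / k
= 5.4680e+15 / 4.9500e+07
= 1.1046e+08 m/s

1.1046e+08


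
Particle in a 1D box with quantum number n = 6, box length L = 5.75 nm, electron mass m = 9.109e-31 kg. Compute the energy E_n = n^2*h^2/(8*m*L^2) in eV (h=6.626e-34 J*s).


E = n^2 * h^2 / (8 * m * L^2)
= 6^2 * (6.626e-34)^2 / (8 * 9.109e-31 * (5.75e-9)^2)
= 36 * 4.3904e-67 / (8 * 9.109e-31 * 3.3063e-17)
= 6.5601e-20 J
= 0.4095 eV

0.4095


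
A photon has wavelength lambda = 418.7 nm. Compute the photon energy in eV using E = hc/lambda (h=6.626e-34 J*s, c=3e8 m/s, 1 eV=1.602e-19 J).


E = hc / lambda
= (6.626e-34)(3e8) / (418.7e-9)
= 1.9878e-25 / 4.1870e-07
= 4.7476e-19 J
Converting to eV: 4.7476e-19 / 1.602e-19
= 2.9635 eV

2.9635


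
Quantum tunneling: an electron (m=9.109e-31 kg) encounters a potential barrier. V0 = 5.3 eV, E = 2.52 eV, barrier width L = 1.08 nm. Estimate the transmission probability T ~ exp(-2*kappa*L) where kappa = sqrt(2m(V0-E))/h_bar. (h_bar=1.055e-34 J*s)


V0 - E = 2.78 eV = 4.4536e-19 J
kappa = sqrt(2 * m * (V0-E)) / h_bar
= sqrt(2 * 9.109e-31 * 4.4536e-19) / 1.055e-34
= 8.5379e+09 /m
2*kappa*L = 2 * 8.5379e+09 * 1.08e-9
= 18.4419
T = exp(-18.4419) = 9.790196e-09

9.790196e-09
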